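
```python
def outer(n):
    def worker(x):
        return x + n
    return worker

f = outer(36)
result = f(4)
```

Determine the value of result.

Step 1: outer(36) creates a closure that captures n = 36.
Step 2: f(4) calls the closure with x = 4, returning 4 + 36 = 40.
Step 3: result = 40

The answer is 40.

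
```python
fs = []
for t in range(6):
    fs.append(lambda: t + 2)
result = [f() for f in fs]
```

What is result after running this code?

Step 1: All lambdas capture t by reference. After the loop, t = 5.
Step 2: Each call returns 5 + 2 = 7.
Step 3: result = [7, 7, 7, 7, 7, 7]

The answer is [7, 7, 7, 7, 7, 7].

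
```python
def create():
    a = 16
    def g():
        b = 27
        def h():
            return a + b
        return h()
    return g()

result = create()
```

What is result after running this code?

Step 1: create() defines a = 16. g() defines b = 27.
Step 2: h() accesses both from enclosing scopes: a = 16, b = 27.
Step 3: result = 16 + 27 = 43

The answer is 43.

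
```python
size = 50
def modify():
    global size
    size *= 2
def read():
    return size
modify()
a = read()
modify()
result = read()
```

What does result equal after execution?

Step 1: size = 50.
Step 2: First modify(): size = 50 * 2 = 100.
Step 3: Second modify(): size = 100 * 2 = 200.
Step 4: read() returns 200

The answer is 200.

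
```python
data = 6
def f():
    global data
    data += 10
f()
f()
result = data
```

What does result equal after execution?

Step 1: data = 6.
Step 2: First f(): data = 6 + 10 = 16.
Step 3: Second f(): data = 16 + 10 = 26. result = 26

The answer is 26.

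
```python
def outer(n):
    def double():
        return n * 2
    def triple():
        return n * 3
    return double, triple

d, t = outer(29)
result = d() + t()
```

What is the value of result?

Step 1: Both closures capture the same n = 29.
Step 2: d() = 29 * 2 = 58, t() = 29 * 3 = 87.
Step 3: result = 58 + 87 = 145

The answer is 145.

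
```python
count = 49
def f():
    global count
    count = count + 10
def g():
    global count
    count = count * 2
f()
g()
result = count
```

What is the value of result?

Step 1: count = 49.
Step 2: f() adds 10: count = 49 + 10 = 59.
Step 3: g() doubles: count = 59 * 2 = 118.
Step 4: result = 118

The answer is 118.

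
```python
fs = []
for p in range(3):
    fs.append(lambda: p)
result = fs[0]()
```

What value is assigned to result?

Step 1: The loop creates 3 lambdas, all referencing the same variable p.
Step 2: After the loop, p = 2 (final value).
Step 3: fs[0]() looks up p at call time and finds 2. This is the late binding gotcha. result = 2

The answer is 2.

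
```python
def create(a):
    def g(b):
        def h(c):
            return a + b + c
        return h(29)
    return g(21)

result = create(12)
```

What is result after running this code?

Step 1: a = 12, b = 21, c = 29 across three nested scopes.
Step 2: h() accesses all three via LEGB rule.
Step 3: result = 12 + 21 + 29 = 62

The answer is 62.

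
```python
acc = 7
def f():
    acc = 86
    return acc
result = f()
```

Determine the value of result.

Step 1: Global acc = 7.
Step 2: f() creates local acc = 86, shadowing the global.
Step 3: Returns local acc = 86. result = 86

The answer is 86.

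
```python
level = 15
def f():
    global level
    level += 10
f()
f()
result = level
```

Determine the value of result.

Step 1: level = 15.
Step 2: First f(): level = 15 + 10 = 25.
Step 3: Second f(): level = 25 + 10 = 35. result = 35

The answer is 35.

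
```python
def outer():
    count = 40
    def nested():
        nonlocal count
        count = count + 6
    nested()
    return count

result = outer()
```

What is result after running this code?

Step 1: outer() sets count = 40.
Step 2: nested() uses nonlocal to modify count in outer's scope: count = 40 + 6 = 46.
Step 3: outer() returns the modified count = 46

The answer is 46.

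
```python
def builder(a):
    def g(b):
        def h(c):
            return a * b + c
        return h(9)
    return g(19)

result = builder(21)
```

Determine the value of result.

Step 1: a = 21, b = 19, c = 9.
Step 2: h() computes a * b + c = 21 * 19 + 9 = 408.
Step 3: result = 408

The answer is 408.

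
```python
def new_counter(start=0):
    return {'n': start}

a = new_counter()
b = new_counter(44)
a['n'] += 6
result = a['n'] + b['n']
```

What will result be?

Step 1: new_counter() returns a new dict each call (immutable default 0).
Step 2: a = {'n': 0}, b = {'n': 44}.
Step 3: a['n'] += 6 = 6. result = 6 + 44 = 50

The answer is 50.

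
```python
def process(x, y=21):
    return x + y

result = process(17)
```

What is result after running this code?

Step 1: process(17) uses default y = 21.
Step 2: Returns 17 + 21 = 38.
Step 3: result = 38

The answer is 38.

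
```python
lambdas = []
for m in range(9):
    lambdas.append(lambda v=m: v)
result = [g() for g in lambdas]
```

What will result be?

Step 1: Default arg v=m captures m at each iteration.
Step 2: Each lambda has its own default: 0, 1, ..., 8.
Step 3: result = [0, 1, 2, 3, 4, 5, 6, 7, 8]

The answer is [0, 1, 2, 3, 4, 5, 6, 7, 8].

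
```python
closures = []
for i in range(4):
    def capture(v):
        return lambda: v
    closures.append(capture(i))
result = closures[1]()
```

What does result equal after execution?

Step 1: capture(i) creates a new scope capturing v = i at call time.
Step 2: closures[1] = capture(1), so its lambda captures v = 1.
Step 3: result = 1 (closure factory fixes late binding)

The answer is 1.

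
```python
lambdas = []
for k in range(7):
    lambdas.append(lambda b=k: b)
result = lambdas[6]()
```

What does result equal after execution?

Step 1: Default argument b=k captures k's value at each iteration.
Step 2: lambdas[6] captured b = 6 when k was 6.
Step 3: result = 6

The answer is 6.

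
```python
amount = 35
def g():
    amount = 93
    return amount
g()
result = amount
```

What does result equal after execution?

Step 1: Global amount = 35.
Step 2: g() creates local amount = 93 (shadow, not modification).
Step 3: After g() returns, global amount is unchanged. result = 35

The answer is 35.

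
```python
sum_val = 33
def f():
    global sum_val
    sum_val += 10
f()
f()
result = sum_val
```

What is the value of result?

Step 1: sum_val = 33.
Step 2: First f(): sum_val = 33 + 10 = 43.
Step 3: Second f(): sum_val = 43 + 10 = 53. result = 53

The answer is 53.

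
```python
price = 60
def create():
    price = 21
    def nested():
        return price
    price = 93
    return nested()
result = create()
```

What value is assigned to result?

Step 1: create() sets price = 21, then later price = 93.
Step 2: nested() is called after price is reassigned to 93. Closures capture variables by reference, not by value.
Step 3: result = 93

The answer is 93.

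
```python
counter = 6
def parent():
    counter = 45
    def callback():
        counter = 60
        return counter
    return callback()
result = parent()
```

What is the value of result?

Step 1: Three scopes define counter: global (6), parent (45), callback (60).
Step 2: callback() has its own local counter = 60, which shadows both enclosing and global.
Step 3: result = 60 (local wins in LEGB)

The answer is 60.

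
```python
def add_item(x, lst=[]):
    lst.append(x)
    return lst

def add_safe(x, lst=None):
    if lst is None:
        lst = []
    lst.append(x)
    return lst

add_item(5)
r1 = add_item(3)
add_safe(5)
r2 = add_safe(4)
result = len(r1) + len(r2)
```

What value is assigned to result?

Step 1: add_item shares mutable default: after 2 calls, lst = [5, 3], len = 2.
Step 2: add_safe creates fresh list each time: r2 = [4], len = 1.
Step 3: result = 2 + 1 = 3

The answer is 3.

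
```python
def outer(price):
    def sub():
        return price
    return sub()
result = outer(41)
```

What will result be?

Step 1: outer(41) binds parameter price = 41.
Step 2: sub() looks up price in enclosing scope and finds the parameter price = 41.
Step 3: result = 41

The answer is 41.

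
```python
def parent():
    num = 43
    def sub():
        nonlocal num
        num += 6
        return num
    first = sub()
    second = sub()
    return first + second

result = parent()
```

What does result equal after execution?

Step 1: num starts at 43.
Step 2: First call: num = 43 + 6 = 49, returns 49.
Step 3: Second call: num = 49 + 6 = 55, returns 55.
Step 4: result = 49 + 55 = 104

The answer is 104.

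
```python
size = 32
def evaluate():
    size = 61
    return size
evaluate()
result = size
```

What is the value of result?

Step 1: Global size = 32.
Step 2: evaluate() creates local size = 61 (shadow, not modification).
Step 3: After evaluate() returns, global size is unchanged. result = 32

The answer is 32.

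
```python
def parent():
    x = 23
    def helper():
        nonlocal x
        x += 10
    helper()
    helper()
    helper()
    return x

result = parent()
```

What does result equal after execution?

Step 1: x starts at 23.
Step 2: helper() is called 3 times, each adding 10.
Step 3: x = 23 + 10 * 3 = 53

The answer is 53.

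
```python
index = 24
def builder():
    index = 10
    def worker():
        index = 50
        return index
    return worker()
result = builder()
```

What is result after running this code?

Step 1: Three scopes define index: global (24), builder (10), worker (50).
Step 2: worker() has its own local index = 50, which shadows both enclosing and global.
Step 3: result = 50 (local wins in LEGB)

The answer is 50.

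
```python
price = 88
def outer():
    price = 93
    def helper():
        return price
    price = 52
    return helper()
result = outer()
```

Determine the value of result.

Step 1: outer() sets price = 93, then later price = 52.
Step 2: helper() is called after price is reassigned to 52. Closures capture variables by reference, not by value.
Step 3: result = 52

The answer is 52.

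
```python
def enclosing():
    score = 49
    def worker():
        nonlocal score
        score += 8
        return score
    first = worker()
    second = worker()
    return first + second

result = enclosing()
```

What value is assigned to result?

Step 1: score starts at 49.
Step 2: First call: score = 49 + 8 = 57, returns 57.
Step 3: Second call: score = 57 + 8 = 65, returns 65.
Step 4: result = 57 + 65 = 122

The answer is 122.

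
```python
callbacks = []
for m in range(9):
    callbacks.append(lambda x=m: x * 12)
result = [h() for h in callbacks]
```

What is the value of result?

Step 1: Default arg x=m captures m at each iteration.
Step 2: callbacks[k] has x defaulting to k, returns k * 12.
Step 3: result = [0, 12, 24, 36, 48, 60, 72, 84, 96]

The answer is [0, 12, 24, 36, 48, 60, 72, 84, 96].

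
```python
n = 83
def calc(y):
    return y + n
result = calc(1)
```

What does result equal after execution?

Step 1: n = 83 is defined globally.
Step 2: calc(1) uses parameter y = 1 and looks up n from global scope = 83.
Step 3: result = 1 + 83 = 84

The answer is 84.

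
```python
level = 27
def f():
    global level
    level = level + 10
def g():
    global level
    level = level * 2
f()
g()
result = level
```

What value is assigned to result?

Step 1: level = 27.
Step 2: f() adds 10: level = 27 + 10 = 37.
Step 3: g() doubles: level = 37 * 2 = 74.
Step 4: result = 74

The answer is 74.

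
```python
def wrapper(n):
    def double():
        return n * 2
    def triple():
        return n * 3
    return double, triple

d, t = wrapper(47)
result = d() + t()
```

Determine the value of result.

Step 1: Both closures capture the same n = 47.
Step 2: d() = 47 * 2 = 94, t() = 47 * 3 = 141.
Step 3: result = 94 + 141 = 235

The answer is 235.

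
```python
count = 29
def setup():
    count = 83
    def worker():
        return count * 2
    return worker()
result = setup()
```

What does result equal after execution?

Step 1: setup() shadows global count with count = 83.
Step 2: worker() finds count = 83 in enclosing scope, computes 83 * 2 = 166.
Step 3: result = 166

The answer is 166.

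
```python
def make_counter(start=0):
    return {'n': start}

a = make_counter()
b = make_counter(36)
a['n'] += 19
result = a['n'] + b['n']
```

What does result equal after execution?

Step 1: make_counter() returns a new dict each call (immutable default 0).
Step 2: a = {'n': 0}, b = {'n': 36}.
Step 3: a['n'] += 19 = 19. result = 19 + 36 = 55

The answer is 55.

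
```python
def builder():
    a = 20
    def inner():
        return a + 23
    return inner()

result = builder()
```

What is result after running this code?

Step 1: builder() defines a = 20.
Step 2: inner() reads a = 20 from enclosing scope, returns 20 + 23 = 43.
Step 3: result = 43

The answer is 43.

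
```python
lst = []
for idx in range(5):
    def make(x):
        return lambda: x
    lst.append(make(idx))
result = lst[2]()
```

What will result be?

Step 1: make(idx) creates a new scope capturing x = idx at call time.
Step 2: lst[2] = make(2), so its lambda captures x = 2.
Step 3: result = 2 (closure factory fixes late binding)

The answer is 2.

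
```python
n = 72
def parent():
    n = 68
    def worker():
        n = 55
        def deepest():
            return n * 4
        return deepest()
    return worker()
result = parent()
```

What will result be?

Step 1: deepest() looks up n through LEGB: not local, finds n = 55 in enclosing worker().
Step 2: Returns 55 * 4 = 220.
Step 3: result = 220

The answer is 220.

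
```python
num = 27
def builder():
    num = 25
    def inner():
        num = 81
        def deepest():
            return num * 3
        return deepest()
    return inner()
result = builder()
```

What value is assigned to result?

Step 1: deepest() looks up num through LEGB: not local, finds num = 81 in enclosing inner().
Step 2: Returns 81 * 3 = 243.
Step 3: result = 243

The answer is 243.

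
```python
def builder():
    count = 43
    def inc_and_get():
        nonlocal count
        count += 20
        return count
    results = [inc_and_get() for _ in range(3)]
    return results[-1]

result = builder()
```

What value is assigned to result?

Step 1: count = 43.
Step 2: Three calls to inc_and_get(), each adding 20.
Step 3: Last value = 43 + 20 * 3 = 103

The answer is 103.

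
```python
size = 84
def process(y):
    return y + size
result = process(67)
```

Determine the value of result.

Step 1: size = 84 is defined globally.
Step 2: process(67) uses parameter y = 67 and looks up size from global scope = 84.
Step 3: result = 67 + 84 = 151

The answer is 151.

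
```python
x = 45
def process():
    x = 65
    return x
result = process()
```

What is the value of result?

Step 1: Global x = 45.
Step 2: process() creates local x = 65, shadowing the global.
Step 3: Returns local x = 65. result = 65

The answer is 65.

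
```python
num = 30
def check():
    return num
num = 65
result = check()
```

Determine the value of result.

Step 1: num is first set to 30, then reassigned to 65.
Step 2: check() is called after the reassignment, so it looks up the current global num = 65.
Step 3: result = 65

The answer is 65.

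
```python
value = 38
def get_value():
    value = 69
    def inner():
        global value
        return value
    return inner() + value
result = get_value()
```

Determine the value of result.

Step 1: Global value = 38. get_value() shadows with local value = 69.
Step 2: inner() uses global keyword, so inner() returns global value = 38.
Step 3: get_value() returns 38 + 69 = 107

The answer is 107.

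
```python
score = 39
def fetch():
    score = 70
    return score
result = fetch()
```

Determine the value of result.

Step 1: Global score = 39.
Step 2: fetch() creates local score = 70, shadowing the global.
Step 3: Returns local score = 70. result = 70

The answer is 70.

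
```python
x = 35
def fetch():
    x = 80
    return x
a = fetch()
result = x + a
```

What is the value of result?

Step 1: Global x = 35. fetch() returns local x = 80.
Step 2: a = 80. Global x still = 35.
Step 3: result = 35 + 80 = 115

The answer is 115.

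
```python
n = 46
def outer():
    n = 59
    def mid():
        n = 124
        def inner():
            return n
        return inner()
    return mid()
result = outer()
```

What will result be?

Step 1: Three levels of shadowing: global 46, outer 59, mid 124.
Step 2: inner() finds n = 124 in enclosing mid() scope.
Step 3: result = 124

The answer is 124.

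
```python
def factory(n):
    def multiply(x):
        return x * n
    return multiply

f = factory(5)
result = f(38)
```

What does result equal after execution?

Step 1: factory(5) returns multiply closure with n = 5.
Step 2: f(38) computes 38 * 5 = 190.
Step 3: result = 190

The answer is 190.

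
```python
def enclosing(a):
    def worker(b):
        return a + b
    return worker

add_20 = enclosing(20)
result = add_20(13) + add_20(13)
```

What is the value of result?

Step 1: add_20 captures a = 20.
Step 2: add_20(13) = 20 + 13 = 33, called twice.
Step 3: result = 33 + 33 = 66

The answer is 66.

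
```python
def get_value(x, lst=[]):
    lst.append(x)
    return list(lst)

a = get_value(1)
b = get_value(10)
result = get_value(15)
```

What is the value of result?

Step 1: Default list is shared. list() creates copies for return values.
Step 2: Internal list grows: [1] -> [1, 10] -> [1, 10, 15].
Step 3: result = [1, 10, 15]

The answer is [1, 10, 15].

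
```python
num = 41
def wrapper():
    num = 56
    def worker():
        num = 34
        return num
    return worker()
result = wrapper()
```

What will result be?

Step 1: Three scopes define num: global (41), wrapper (56), worker (34).
Step 2: worker() has its own local num = 34, which shadows both enclosing and global.
Step 3: result = 34 (local wins in LEGB)

The answer is 34.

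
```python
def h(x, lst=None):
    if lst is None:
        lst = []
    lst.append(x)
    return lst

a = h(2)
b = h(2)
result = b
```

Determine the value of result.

Step 1: None default with guard creates a NEW list each call.
Step 2: a = [2] (fresh list). b = [2] (another fresh list).
Step 3: result = [2] (this is the fix for mutable default)

The answer is [2].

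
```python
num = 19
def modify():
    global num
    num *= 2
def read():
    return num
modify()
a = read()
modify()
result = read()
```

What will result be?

Step 1: num = 19.
Step 2: First modify(): num = 19 * 2 = 38.
Step 3: Second modify(): num = 38 * 2 = 76.
Step 4: read() returns 76

The answer is 76.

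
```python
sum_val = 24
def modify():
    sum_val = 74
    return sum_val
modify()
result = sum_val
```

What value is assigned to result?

Step 1: Global sum_val = 24.
Step 2: modify() creates local sum_val = 74 (shadow, not modification).
Step 3: After modify() returns, global sum_val is unchanged. result = 24

The answer is 24.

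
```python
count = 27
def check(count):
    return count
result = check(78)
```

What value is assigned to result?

Step 1: Global count = 27.
Step 2: check(78) takes parameter count = 78, which shadows the global.
Step 3: result = 78

The answer is 78.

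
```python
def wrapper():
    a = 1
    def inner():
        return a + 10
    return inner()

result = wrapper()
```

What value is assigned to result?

Step 1: wrapper() defines a = 1.
Step 2: inner() reads a = 1 from enclosing scope, returns 1 + 10 = 11.
Step 3: result = 11

The answer is 11.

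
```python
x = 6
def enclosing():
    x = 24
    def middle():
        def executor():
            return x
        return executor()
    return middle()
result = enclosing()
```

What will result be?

Step 1: enclosing() defines x = 24. middle() and executor() have no local x.
Step 2: executor() checks local (none), enclosing middle() (none), enclosing enclosing() and finds x = 24.
Step 3: result = 24

The answer is 24.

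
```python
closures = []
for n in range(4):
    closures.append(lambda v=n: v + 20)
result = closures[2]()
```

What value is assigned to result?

Step 1: Default argument v=n captures n's value at definition time.
Step 2: closures[2] was defined when n = 2, so v defaults to 2.
Step 3: result = 2 + 20 = 22 (default arg fixes the late binding issue)

The answer is 22.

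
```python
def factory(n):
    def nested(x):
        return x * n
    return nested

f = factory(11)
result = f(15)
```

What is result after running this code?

Step 1: factory(11) creates a closure capturing n = 11.
Step 2: f(15) computes 15 * 11 = 165.
Step 3: result = 165

The answer is 165.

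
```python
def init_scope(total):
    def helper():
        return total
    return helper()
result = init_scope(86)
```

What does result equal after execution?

Step 1: init_scope(86) binds parameter total = 86.
Step 2: helper() looks up total in enclosing scope and finds the parameter total = 86.
Step 3: result = 86

The answer is 86.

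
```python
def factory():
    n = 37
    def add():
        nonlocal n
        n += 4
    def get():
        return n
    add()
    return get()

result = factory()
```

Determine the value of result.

Step 1: n = 37. add() modifies it via nonlocal, get() reads it.
Step 2: add() makes n = 37 + 4 = 41.
Step 3: get() returns 41. result = 41

The answer is 41.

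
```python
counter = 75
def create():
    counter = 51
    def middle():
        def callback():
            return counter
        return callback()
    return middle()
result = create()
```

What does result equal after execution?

Step 1: create() defines counter = 51. middle() and callback() have no local counter.
Step 2: callback() checks local (none), enclosing middle() (none), enclosing create() and finds counter = 51.
Step 3: result = 51

The answer is 51.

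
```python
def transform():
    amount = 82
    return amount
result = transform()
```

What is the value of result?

Step 1: transform() defines amount = 82 in its local scope.
Step 2: return amount finds the local variable amount = 82.
Step 3: result = 82

The answer is 82.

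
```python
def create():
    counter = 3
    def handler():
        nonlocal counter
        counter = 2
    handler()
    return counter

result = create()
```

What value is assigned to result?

Step 1: create() sets counter = 3.
Step 2: handler() uses nonlocal to reassign counter = 2.
Step 3: result = 2

The answer is 2.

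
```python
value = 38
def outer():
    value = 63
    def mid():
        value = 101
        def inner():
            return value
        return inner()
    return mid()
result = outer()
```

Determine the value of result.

Step 1: Three levels of shadowing: global 38, outer 63, mid 101.
Step 2: inner() finds value = 101 in enclosing mid() scope.
Step 3: result = 101

The answer is 101.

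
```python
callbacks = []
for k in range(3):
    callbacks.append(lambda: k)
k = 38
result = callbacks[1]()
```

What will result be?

Step 1: Lambdas capture the variable k by reference, not by value.
Step 2: After the loop, k is reassigned to 38.
Step 3: callbacks[1]() looks up the current k = 38. result = 38

The answer is 38.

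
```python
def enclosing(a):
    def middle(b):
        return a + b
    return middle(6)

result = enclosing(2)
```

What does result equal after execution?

Step 1: enclosing(2) passes a = 2.
Step 2: middle(6) has b = 6, reads a = 2 from enclosing.
Step 3: result = 2 + 6 = 8

The answer is 8.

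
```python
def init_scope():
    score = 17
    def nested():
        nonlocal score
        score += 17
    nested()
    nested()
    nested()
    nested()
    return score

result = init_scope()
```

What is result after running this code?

Step 1: score starts at 17.
Step 2: nested() is called 4 times, each adding 17.
Step 3: score = 17 + 17 * 4 = 85

The answer is 85.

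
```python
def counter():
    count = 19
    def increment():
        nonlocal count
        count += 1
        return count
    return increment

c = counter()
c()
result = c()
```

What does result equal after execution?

Step 1: counter() creates closure with count = 19.
Step 2: Each c() call increments count via nonlocal. After 2 calls: 19 + 2 = 21.
Step 3: result = 21

The answer is 21.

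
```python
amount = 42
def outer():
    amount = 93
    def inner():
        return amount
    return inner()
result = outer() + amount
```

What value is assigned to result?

Step 1: Global amount = 42. outer() shadows with amount = 93.
Step 2: inner() returns enclosing amount = 93. outer() = 93.
Step 3: result = 93 + global amount (42) = 135

The answer is 135.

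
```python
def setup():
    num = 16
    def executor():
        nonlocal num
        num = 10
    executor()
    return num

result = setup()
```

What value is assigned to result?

Step 1: setup() sets num = 16.
Step 2: executor() uses nonlocal to reassign num = 10.
Step 3: result = 10

The answer is 10.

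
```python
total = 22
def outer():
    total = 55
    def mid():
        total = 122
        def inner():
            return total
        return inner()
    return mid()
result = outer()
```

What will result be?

Step 1: Three levels of shadowing: global 22, outer 55, mid 122.
Step 2: inner() finds total = 122 in enclosing mid() scope.
Step 3: result = 122

The answer is 122.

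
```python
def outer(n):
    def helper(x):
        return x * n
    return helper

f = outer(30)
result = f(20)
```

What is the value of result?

Step 1: outer(30) creates a closure capturing n = 30.
Step 2: f(20) computes 20 * 30 = 600.
Step 3: result = 600

The answer is 600.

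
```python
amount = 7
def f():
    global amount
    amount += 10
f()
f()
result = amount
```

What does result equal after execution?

Step 1: amount = 7.
Step 2: First f(): amount = 7 + 10 = 17.
Step 3: Second f(): amount = 17 + 10 = 27. result = 27

The answer is 27.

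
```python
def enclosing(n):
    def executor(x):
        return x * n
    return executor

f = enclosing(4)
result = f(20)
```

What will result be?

Step 1: enclosing(4) creates a closure capturing n = 4.
Step 2: f(20) computes 20 * 4 = 80.
Step 3: result = 80

The answer is 80.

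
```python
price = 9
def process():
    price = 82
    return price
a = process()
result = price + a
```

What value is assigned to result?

Step 1: Global price = 9. process() returns local price = 82.
Step 2: a = 82. Global price still = 9.
Step 3: result = 9 + 82 = 91

The answer is 91.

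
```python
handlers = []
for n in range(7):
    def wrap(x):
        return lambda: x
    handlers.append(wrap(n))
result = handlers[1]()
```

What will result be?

Step 1: wrap(n) creates a new scope capturing x = n at call time.
Step 2: handlers[1] = wrap(1), so its lambda captures x = 1.
Step 3: result = 1 (closure factory fixes late binding)

The answer is 1.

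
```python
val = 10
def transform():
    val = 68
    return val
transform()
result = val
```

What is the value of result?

Step 1: val = 10 globally.
Step 2: transform() creates a LOCAL val = 68 (no global keyword!).
Step 3: The global val is unchanged. result = 10

The answer is 10.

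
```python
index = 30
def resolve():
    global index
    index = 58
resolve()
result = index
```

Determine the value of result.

Step 1: index = 30 globally.
Step 2: resolve() declares global index and sets it to 58.
Step 3: After resolve(), global index = 58. result = 58

The answer is 58.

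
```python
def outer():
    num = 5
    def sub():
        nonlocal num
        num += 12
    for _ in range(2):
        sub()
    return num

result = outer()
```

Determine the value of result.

Step 1: num = 5.
Step 2: sub() is called 2 times in a loop, each adding 12 via nonlocal.
Step 3: num = 5 + 12 * 2 = 29

The answer is 29.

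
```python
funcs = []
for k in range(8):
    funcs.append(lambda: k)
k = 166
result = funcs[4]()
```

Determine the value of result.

Step 1: Lambdas capture the variable k by reference, not by value.
Step 2: After the loop, k is reassigned to 166.
Step 3: funcs[4]() looks up the current k = 166. result = 166

The answer is 166.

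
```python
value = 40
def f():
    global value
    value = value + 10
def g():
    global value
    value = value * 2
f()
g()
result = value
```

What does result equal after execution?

Step 1: value = 40.
Step 2: f() adds 10: value = 40 + 10 = 50.
Step 3: g() doubles: value = 50 * 2 = 100.
Step 4: result = 100

The answer is 100.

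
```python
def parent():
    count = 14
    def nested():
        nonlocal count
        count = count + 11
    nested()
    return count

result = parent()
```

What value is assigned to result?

Step 1: parent() sets count = 14.
Step 2: nested() uses nonlocal to modify count in parent's scope: count = 14 + 11 = 25.
Step 3: parent() returns the modified count = 25

The answer is 25.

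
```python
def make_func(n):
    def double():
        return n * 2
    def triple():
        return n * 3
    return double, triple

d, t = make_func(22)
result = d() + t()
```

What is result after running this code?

Step 1: Both closures capture the same n = 22.
Step 2: d() = 22 * 2 = 44, t() = 22 * 3 = 66.
Step 3: result = 44 + 66 = 110

The answer is 110.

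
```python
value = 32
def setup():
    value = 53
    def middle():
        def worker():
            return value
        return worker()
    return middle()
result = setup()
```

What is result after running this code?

Step 1: setup() defines value = 53. middle() and worker() have no local value.
Step 2: worker() checks local (none), enclosing middle() (none), enclosing setup() and finds value = 53.
Step 3: result = 53

The answer is 53.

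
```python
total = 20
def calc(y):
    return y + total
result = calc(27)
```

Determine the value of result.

Step 1: total = 20 is defined globally.
Step 2: calc(27) uses parameter y = 27 and looks up total from global scope = 20.
Step 3: result = 27 + 20 = 47

The answer is 47.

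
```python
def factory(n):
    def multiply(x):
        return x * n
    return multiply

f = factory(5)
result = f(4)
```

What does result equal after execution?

Step 1: factory(5) returns multiply closure with n = 5.
Step 2: f(4) computes 4 * 5 = 20.
Step 3: result = 20

The answer is 20.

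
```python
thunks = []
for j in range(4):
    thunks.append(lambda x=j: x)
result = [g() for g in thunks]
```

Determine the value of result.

Step 1: Default arg x=j captures j at each iteration.
Step 2: Each lambda has its own default: 0, 1, ..., 3.
Step 3: result = [0, 1, 2, 3]

The answer is [0, 1, 2, 3].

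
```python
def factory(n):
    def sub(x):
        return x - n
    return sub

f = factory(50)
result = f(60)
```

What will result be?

Step 1: factory(50) creates a closure capturing n = 50.
Step 2: f(60) computes 60 - 50 = 10.
Step 3: result = 10

The answer is 10.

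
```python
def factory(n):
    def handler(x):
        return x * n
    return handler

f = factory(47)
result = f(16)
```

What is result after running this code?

Step 1: factory(47) creates a closure capturing n = 47.
Step 2: f(16) computes 16 * 47 = 752.
Step 3: result = 752

The answer is 752.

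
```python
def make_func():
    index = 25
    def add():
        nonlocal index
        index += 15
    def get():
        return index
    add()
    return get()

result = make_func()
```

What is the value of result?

Step 1: index = 25. add() modifies it via nonlocal, get() reads it.
Step 2: add() makes index = 25 + 15 = 40.
Step 3: get() returns 40. result = 40

The answer is 40.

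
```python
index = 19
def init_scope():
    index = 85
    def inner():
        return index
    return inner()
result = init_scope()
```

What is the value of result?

Step 1: index = 19 globally, but init_scope() defines index = 85 locally.
Step 2: inner() looks up index. Not in local scope, so checks enclosing scope (init_scope) and finds index = 85.
Step 3: result = 85

The answer is 85.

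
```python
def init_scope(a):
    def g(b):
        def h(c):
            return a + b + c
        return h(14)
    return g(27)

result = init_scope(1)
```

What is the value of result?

Step 1: a = 1, b = 27, c = 14 across three nested scopes.
Step 2: h() accesses all three via LEGB rule.
Step 3: result = 1 + 27 + 14 = 42

The answer is 42.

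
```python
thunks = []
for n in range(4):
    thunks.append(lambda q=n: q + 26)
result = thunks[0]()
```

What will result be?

Step 1: Default argument q=n captures n's value at definition time.
Step 2: thunks[0] was defined when n = 0, so q defaults to 0.
Step 3: result = 0 + 26 = 26 (default arg fixes the late binding issue)

The answer is 26.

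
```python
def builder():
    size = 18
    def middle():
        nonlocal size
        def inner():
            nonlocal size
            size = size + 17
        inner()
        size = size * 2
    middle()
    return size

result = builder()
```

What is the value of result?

Step 1: size = 18.
Step 2: inner() adds 17: size = 18 + 17 = 35.
Step 3: middle() doubles: size = 35 * 2 = 70.
Step 4: result = 70

The answer is 70.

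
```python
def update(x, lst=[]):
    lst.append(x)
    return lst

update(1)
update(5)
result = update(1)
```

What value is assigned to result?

Step 1: Mutable default argument gotcha! The list [] is created once.
Step 2: Each call appends to the SAME list: [1], [1, 5], [1, 5, 1].
Step 3: result = [1, 5, 1]

The answer is [1, 5, 1].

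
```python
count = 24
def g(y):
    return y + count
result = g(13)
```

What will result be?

Step 1: count = 24 is defined globally.
Step 2: g(13) uses parameter y = 13 and looks up count from global scope = 24.
Step 3: result = 13 + 24 = 37

The answer is 37.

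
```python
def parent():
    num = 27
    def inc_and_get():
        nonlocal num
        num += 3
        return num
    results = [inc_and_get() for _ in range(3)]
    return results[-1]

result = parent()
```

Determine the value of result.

Step 1: num = 27.
Step 2: Three calls to inc_and_get(), each adding 3.
Step 3: Last value = 27 + 3 * 3 = 36

The answer is 36.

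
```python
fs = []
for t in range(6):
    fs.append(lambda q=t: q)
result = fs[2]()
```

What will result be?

Step 1: Default argument q=t captures t's value at each iteration.
Step 2: fs[2] captured q = 2 when t was 2.
Step 3: result = 2

The answer is 2.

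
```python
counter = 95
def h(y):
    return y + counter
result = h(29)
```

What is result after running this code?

Step 1: counter = 95 is defined globally.
Step 2: h(29) uses parameter y = 29 and looks up counter from global scope = 95.
Step 3: result = 29 + 95 = 124

The answer is 124.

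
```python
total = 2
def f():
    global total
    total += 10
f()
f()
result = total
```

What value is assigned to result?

Step 1: total = 2.
Step 2: First f(): total = 2 + 10 = 12.
Step 3: Second f(): total = 12 + 10 = 22. result = 22

The answer is 22.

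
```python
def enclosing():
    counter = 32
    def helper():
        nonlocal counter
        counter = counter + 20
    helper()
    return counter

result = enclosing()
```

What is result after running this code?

Step 1: enclosing() sets counter = 32.
Step 2: helper() uses nonlocal to modify counter in enclosing's scope: counter = 32 + 20 = 52.
Step 3: enclosing() returns the modified counter = 52

The answer is 52.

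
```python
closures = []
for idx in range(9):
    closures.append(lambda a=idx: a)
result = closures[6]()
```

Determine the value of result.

Step 1: Default argument a=idx captures idx's value at each iteration.
Step 2: closures[6] captured a = 6 when idx was 6.
Step 3: result = 6

The answer is 6.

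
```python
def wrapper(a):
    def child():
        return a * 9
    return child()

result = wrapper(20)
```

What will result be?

Step 1: wrapper(20) binds parameter a = 20.
Step 2: child() accesses a = 20 from enclosing scope.
Step 3: result = 20 * 9 = 180

The answer is 180.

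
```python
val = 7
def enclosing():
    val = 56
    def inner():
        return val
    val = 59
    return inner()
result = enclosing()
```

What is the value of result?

Step 1: enclosing() sets val = 56, then later val = 59.
Step 2: inner() is called after val is reassigned to 59. Closures capture variables by reference, not by value.
Step 3: result = 59

The answer is 59.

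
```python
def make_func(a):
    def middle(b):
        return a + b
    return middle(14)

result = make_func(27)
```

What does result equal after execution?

Step 1: make_func(27) passes a = 27.
Step 2: middle(14) has b = 14, reads a = 27 from enclosing.
Step 3: result = 27 + 14 = 41

The answer is 41.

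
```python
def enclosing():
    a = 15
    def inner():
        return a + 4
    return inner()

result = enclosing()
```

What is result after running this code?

Step 1: enclosing() defines a = 15.
Step 2: inner() reads a = 15 from enclosing scope, returns 15 + 4 = 19.
Step 3: result = 19

The answer is 19.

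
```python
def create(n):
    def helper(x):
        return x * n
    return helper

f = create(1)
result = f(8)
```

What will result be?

Step 1: create(1) creates a closure capturing n = 1.
Step 2: f(8) computes 8 * 1 = 8.
Step 3: result = 8

The answer is 8.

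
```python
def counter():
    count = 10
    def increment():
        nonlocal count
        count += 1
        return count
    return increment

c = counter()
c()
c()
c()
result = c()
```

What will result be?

Step 1: counter() creates closure with count = 10.
Step 2: Each c() call increments count via nonlocal. After 4 calls: 10 + 4 = 14.
Step 3: result = 14

The answer is 14.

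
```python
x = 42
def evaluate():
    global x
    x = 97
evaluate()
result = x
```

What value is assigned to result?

Step 1: x = 42 globally.
Step 2: evaluate() declares global x and sets it to 97.
Step 3: After evaluate(), global x = 97. result = 97

The answer is 97.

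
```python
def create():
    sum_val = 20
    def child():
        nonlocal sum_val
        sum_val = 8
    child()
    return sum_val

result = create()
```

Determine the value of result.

Step 1: create() sets sum_val = 20.
Step 2: child() uses nonlocal to reassign sum_val = 8.
Step 3: result = 8

The answer is 8.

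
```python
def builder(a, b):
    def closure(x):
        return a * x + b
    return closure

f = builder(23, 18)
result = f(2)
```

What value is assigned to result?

Step 1: builder(23, 18) captures a = 23, b = 18.
Step 2: f(2) computes 23 * 2 + 18 = 64.
Step 3: result = 64

The answer is 64.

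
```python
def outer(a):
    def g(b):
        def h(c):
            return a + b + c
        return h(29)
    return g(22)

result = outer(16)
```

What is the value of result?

Step 1: a = 16, b = 22, c = 29 across three nested scopes.
Step 2: h() accesses all three via LEGB rule.
Step 3: result = 16 + 22 + 29 = 67

The answer is 67.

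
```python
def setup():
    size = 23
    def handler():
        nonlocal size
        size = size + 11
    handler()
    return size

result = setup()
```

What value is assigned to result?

Step 1: setup() sets size = 23.
Step 2: handler() uses nonlocal to modify size in setup's scope: size = 23 + 11 = 34.
Step 3: setup() returns the modified size = 34

The answer is 34.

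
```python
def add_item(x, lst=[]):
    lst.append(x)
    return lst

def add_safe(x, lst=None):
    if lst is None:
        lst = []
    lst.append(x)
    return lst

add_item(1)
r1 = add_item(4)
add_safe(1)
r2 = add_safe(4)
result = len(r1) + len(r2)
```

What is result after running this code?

Step 1: add_item shares mutable default: after 2 calls, lst = [1, 4], len = 2.
Step 2: add_safe creates fresh list each time: r2 = [4], len = 1.
Step 3: result = 2 + 1 = 3

The answer is 3.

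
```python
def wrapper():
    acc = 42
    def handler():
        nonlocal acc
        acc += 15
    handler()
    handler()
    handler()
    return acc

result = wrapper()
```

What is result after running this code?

Step 1: acc starts at 42.
Step 2: handler() is called 3 times, each adding 15.
Step 3: acc = 42 + 15 * 3 = 87

The answer is 87.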